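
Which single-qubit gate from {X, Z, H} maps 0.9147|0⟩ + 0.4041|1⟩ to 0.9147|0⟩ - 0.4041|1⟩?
Z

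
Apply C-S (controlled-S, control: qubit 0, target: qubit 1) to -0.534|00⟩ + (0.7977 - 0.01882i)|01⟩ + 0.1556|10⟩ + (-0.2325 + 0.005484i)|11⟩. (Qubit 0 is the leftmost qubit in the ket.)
-0.534|00⟩ + (0.7977 - 0.01882i)|01⟩ + 0.1556|10⟩ + (-0.005484 - 0.2325i)|11⟩

C-S leaves the control-|0⟩ kets |00⟩, |01⟩ unchanged and applies S to qubit 1 on the control-|1⟩ pair (|10⟩, |11⟩).
S = [[1, 0], [0, i]].
With a = amp(|10⟩) = 0.1556 and b = amp(|11⟩) = (-0.2325 + 0.005484i):
new amp(|10⟩) = (1)·a = 0.1556
new amp(|11⟩) = (i)·b = (-0.005484 - 0.2325i)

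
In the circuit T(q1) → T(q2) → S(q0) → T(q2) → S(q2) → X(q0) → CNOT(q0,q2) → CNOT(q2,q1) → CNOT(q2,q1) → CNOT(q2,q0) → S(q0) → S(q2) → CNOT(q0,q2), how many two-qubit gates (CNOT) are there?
5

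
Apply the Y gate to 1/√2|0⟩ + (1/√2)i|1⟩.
1/√2|0⟩ + (1/√2)i|1⟩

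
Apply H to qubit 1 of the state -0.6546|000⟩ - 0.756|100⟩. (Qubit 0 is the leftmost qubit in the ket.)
-0.4629|000⟩ - 0.4629|010⟩ - 0.5346|100⟩ - 0.5346|110⟩

H on qubit 1 mixes each pair of kets that differ only in qubit 1: amplitudes (a, b) of (|…0…⟩, |…1…⟩) become ((a + b)/√2, (a − b)/√2). Kets absent from the input have amplitude 0.
(|000⟩, |010⟩): (a, b) = (-0.6546, 0) → (-0.4629, -0.4629)
(|100⟩, |110⟩): (a, b) = (-0.756, 0) → (-0.5346, -0.5346)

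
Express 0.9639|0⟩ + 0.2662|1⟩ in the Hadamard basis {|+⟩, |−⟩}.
0.8698|+⟩ + 0.4933|−⟩

With |ψ⟩ = α|0⟩ + β|1⟩, the Hadamard-basis coefficients are ⟨+|ψ⟩ = (α + β)/√2 and ⟨−|ψ⟩ = (α − β)/√2.
Here α = 0.9639, β = 0.2662: (α + β)/√2 = 0.8698, (α − β)/√2 = 0.4933.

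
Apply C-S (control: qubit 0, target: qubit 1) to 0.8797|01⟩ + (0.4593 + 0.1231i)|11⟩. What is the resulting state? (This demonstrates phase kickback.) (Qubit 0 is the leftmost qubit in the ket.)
0.8797|01⟩ + (-0.1231 + 0.4593i)|11⟩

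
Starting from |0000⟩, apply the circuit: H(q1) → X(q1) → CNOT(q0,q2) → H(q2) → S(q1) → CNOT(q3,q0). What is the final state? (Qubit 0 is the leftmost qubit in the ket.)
1/2|0000⟩ + 1/2|0010⟩ + (1/2)i|0100⟩ + (1/2)i|0110⟩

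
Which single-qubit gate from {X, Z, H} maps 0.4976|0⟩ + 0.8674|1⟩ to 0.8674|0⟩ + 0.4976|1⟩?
X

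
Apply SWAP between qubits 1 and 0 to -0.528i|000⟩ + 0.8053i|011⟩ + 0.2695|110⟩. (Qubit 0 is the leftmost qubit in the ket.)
-0.528i|000⟩ + 0.8053i|101⟩ + 0.2695|110⟩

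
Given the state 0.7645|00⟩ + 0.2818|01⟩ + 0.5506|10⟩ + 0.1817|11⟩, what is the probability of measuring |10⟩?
0.3032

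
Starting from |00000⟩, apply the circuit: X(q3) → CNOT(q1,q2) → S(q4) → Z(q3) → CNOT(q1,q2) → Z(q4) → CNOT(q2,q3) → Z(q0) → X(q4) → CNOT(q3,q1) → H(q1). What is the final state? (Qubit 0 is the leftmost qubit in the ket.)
-1/√2|00011⟩ + 1/√2|01011⟩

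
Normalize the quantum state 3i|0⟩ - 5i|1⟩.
0.5145i|0⟩ - 0.8575i|1⟩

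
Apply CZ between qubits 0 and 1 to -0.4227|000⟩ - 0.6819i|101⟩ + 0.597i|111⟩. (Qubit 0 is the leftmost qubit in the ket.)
-0.4227|000⟩ - 0.6819i|101⟩ - 0.597i|111⟩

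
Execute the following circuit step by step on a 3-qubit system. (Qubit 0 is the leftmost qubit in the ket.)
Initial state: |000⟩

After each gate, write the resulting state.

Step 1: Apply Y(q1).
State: i|010⟩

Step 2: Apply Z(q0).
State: i|010⟩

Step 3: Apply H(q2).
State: (1/√2)i|010⟩ + (1/√2)i|011⟩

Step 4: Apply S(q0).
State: (1/√2)i|010⟩ + (1/√2)i|011⟩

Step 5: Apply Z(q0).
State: (1/√2)i|010⟩ + (1/√2)i|011⟩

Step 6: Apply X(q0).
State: (1/√2)i|110⟩ + (1/√2)i|111⟩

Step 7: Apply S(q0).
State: -1/√2|110⟩ - 1/√2|111⟩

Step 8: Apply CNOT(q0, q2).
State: -1/√2|110⟩ - 1/√2|111⟩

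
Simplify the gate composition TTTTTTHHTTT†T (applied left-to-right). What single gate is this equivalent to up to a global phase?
I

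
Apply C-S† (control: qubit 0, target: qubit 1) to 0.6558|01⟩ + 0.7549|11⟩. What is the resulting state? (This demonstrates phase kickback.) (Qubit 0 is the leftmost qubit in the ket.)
0.6558|01⟩ - 0.7549i|11⟩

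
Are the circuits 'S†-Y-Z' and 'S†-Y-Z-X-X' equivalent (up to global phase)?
Yes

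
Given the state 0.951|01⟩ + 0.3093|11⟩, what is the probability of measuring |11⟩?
0.09567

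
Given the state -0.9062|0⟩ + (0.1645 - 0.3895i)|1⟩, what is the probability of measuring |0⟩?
0.8212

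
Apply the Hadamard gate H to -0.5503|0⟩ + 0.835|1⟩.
0.2013|0⟩ - 0.9796|1⟩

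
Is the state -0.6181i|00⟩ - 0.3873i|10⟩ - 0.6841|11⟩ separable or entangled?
Entangled

Writing the state as a|00⟩ + b|01⟩ + c|10⟩ + d|11⟩, it is a product state iff ad − bc = 0.
Here (a, b, c, d) = (-0.6181i, 0, -0.3873i, -0.6841): ad − bc = (-0.6181i)(-0.6841) − (0)(-0.3873i) = 0.4228i ≠ 0, so the state is entangled.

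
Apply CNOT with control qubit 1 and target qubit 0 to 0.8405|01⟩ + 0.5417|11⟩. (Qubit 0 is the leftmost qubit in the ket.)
0.5417|01⟩ + 0.8405|11⟩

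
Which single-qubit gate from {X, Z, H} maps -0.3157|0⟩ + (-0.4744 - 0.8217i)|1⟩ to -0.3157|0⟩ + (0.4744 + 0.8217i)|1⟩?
Z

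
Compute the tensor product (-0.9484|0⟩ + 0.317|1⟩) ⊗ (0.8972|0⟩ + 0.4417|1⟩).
-0.8509|00⟩ - 0.4189|01⟩ + 0.2844|10⟩ + 0.14|11⟩

amp(|b₁b₂…⟩) = product of the factor amplitudes for bits b₁, b₂, …; only kets whose every factor amplitude is nonzero survive.
|00⟩: (-0.9484)(0.8972) = -0.8509
|01⟩: (-0.9484)(0.4417) = -0.4189
|10⟩: (0.317)(0.8972) = 0.2844
|11⟩: (0.317)(0.4417) = 0.14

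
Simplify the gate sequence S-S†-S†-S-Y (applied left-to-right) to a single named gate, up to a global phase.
Y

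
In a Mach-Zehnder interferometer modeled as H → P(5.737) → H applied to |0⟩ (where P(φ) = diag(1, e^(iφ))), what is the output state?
(0.9273 - 0.2597i)|0⟩ + (0.07274 + 0.2597i)|1⟩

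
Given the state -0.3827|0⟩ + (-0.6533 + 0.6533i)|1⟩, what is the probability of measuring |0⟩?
0.1465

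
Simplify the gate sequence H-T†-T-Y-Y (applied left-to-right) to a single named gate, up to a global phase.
H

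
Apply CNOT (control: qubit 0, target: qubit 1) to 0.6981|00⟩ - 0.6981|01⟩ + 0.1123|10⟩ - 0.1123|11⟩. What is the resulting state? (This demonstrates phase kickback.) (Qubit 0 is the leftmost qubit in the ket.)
0.6981|00⟩ - 0.6981|01⟩ - 0.1123|10⟩ + 0.1123|11⟩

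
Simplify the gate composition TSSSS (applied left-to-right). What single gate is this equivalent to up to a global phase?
T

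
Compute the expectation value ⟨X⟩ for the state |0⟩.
0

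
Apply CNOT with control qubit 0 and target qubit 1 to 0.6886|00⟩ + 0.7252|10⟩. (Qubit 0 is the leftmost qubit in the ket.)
0.6886|00⟩ + 0.7252|11⟩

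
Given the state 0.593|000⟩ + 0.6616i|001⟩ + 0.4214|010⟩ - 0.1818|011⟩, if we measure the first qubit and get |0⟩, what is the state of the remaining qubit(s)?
0.593|00⟩ + 0.6616i|01⟩ + 0.4214|10⟩ - 0.1818|11⟩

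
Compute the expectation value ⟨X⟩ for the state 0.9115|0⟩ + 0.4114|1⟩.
0.75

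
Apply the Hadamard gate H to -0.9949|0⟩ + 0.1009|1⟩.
-0.6322|0⟩ - 0.7748|1⟩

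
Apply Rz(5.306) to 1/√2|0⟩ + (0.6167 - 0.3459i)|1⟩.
(-0.6244 - 0.3319i)|0⟩ + (-0.3822 + 0.5949i)|1⟩

Rz(5.306) = [[e^(−iθ/2), 0], [0, e^(iθ/2)]] with e^(±iθ/2) = cos(θ/2) ± i·sin(θ/2); θ = 5.306, cos(θ/2) ≈ -0.882994, sin(θ/2) ≈ 0.469384.
With a = amp(|0⟩) = 1/√2 and b = amp(|1⟩) = (0.6167 - 0.3459i):
new amp(|0⟩) = (-0.882994 - 0.469384i)·a = (-0.6244 - 0.3319i)
new amp(|1⟩) = (-0.882994 + 0.469384i)·b = (-0.3822 + 0.5949i)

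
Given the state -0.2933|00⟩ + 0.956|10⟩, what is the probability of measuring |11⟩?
0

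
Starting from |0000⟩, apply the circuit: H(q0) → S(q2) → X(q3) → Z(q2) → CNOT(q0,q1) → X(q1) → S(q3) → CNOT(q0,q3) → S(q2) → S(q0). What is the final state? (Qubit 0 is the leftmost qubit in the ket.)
(1/√2)i|0101⟩ - 1/√2|1000⟩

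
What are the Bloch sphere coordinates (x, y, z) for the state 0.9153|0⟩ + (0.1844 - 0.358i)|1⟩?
(0.3376, -0.6554, 0.6756)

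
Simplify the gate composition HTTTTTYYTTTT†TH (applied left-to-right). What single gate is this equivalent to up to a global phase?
I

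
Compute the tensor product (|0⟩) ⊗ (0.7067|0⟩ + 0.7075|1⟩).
0.7067|00⟩ + 0.7075|01⟩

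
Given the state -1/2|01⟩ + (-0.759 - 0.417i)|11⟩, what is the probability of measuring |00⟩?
0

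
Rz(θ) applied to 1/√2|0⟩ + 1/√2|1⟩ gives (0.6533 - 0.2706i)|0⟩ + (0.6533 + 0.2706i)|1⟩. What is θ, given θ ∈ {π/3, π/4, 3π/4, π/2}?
π/4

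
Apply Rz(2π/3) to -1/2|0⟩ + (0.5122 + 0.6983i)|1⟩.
(-0.25 + 0.433i)|0⟩ + (-0.3486 + 0.7927i)|1⟩

Rz(2π/3) = [[e^(−iθ/2), 0], [0, e^(iθ/2)]] with e^(±iθ/2) = cos(θ/2) ± i·sin(θ/2); θ = 2π/3, cos(θ/2) ≈ 0.5, sin(θ/2) ≈ 0.866025.
With a = amp(|0⟩) = -1/2 and b = amp(|1⟩) = (0.5122 + 0.6983i):
new amp(|0⟩) = (0.5 - 0.866025i)·a = (-0.25 + 0.433i)
new amp(|1⟩) = (0.5 + 0.866025i)·b = (-0.3486 + 0.7927i)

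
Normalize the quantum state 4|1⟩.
|1⟩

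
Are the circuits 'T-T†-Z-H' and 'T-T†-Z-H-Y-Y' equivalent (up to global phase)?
Yes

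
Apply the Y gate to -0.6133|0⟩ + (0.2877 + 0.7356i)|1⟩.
(0.7356 - 0.2877i)|0⟩ - 0.6133i|1⟩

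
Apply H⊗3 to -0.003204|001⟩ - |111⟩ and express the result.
-0.3547|000⟩ + 0.3547|001⟩ + 0.3524|010⟩ - 0.3524|011⟩ + 0.3524|100⟩ - 0.3524|101⟩ - 0.3547|110⟩ + 0.3547|111⟩

H⊗3 gives amp(|y⟩) = (1/2√2) Σ_x (−1)^(x·y) amp(|x⟩), where x·y is the number of positions in which both x and y have a 1.
|000⟩: (-0.003204 - 1)/(2√2) = -0.3547
|001⟩: (0.003204 + 1)/(2√2) = 0.3547
|010⟩: (-0.003204 + 1)/(2√2) = 0.3524
|011⟩: (0.003204 - 1)/(2√2) = -0.3524
|100⟩: (-0.003204 + 1)/(2√2) = 0.3524
|101⟩: (0.003204 - 1)/(2√2) = -0.3524
|110⟩: (-0.003204 - 1)/(2√2) = -0.3547
|111⟩: (0.003204 + 1)/(2√2) = 0.3547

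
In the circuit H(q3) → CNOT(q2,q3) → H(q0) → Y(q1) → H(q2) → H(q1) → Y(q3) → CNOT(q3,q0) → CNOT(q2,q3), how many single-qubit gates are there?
6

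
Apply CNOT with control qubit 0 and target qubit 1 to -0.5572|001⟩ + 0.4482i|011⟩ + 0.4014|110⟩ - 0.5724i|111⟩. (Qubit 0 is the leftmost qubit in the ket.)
-0.5572|001⟩ + 0.4482i|011⟩ + 0.4014|100⟩ - 0.5724i|101⟩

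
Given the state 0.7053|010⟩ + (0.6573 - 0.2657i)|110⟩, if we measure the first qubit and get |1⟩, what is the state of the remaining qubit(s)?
(0.9271 - 0.3748i)|10⟩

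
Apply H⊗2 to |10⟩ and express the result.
1/2|00⟩ + 1/2|01⟩ - 1/2|10⟩ - 1/2|11⟩

H⊗2 gives amp(|y⟩) = (1/2) Σ_x (−1)^(x·y) amp(|x⟩), where x·y is the number of positions in which both x and y have a 1.
|00⟩: (1)/2 = 1/2
|01⟩: (1)/2 = 1/2
|10⟩: (-1)/2 = -1/2
|11⟩: (-1)/2 = -1/2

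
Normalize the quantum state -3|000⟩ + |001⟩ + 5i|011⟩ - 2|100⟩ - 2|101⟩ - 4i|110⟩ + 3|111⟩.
-0.3638|000⟩ + 0.1213|001⟩ + 0.6063i|011⟩ - 0.2425|100⟩ - 0.2425|101⟩ - 0.4851i|110⟩ + 0.3638|111⟩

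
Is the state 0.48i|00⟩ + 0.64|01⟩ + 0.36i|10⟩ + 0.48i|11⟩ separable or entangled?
Entangled

Writing the state as a|00⟩ + b|01⟩ + c|10⟩ + d|11⟩, it is a product state iff ad − bc = 0.
Here (a, b, c, d) = (0.48i, 0.64, 0.36i, 0.48i): ad − bc = (0.48i)(0.48i) − (0.64)(0.36i) = (-0.2304 - 0.2304i) ≠ 0, so the state is entangled.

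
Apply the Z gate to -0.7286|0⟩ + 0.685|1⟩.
-0.7286|0⟩ - 0.685|1⟩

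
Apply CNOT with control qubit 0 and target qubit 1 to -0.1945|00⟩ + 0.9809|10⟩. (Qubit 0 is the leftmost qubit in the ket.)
-0.1945|00⟩ + 0.9809|11⟩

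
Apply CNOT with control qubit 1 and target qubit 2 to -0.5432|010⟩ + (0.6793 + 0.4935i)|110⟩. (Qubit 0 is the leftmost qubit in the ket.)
-0.5432|011⟩ + (0.6793 + 0.4935i)|111⟩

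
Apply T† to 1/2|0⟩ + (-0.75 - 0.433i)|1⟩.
1/2|0⟩ + (-0.8365 + 0.2242i)|1⟩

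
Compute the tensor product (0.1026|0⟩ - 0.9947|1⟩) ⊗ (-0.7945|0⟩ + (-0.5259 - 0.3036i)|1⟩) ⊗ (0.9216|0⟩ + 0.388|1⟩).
-0.07512|000⟩ - 0.03163|001⟩ + (-0.04973 - 0.02871i)|010⟩ + (-0.02094 - 0.01209i)|011⟩ + 0.7283|100⟩ + 0.3066|101⟩ + (0.4821 + 0.2783i)|110⟩ + (0.203 + 0.1172i)|111⟩

amp(|b₁b₂…⟩) = product of the factor amplitudes for bits b₁, b₂, …; only kets whose every factor amplitude is nonzero survive.
|000⟩: (0.1026)(-0.7945)(0.9216) = -0.07512
|001⟩: (0.1026)(-0.7945)(0.388) = -0.03163
|010⟩: (0.1026)(-0.5259 - 0.3036i)(0.9216) = (-0.04973 - 0.02871i)
|011⟩: (0.1026)(-0.5259 - 0.3036i)(0.388) = (-0.02094 - 0.01209i)
|100⟩: (-0.9947)(-0.7945)(0.9216) = 0.7283
|101⟩: (-0.9947)(-0.7945)(0.388) = 0.3066
|110⟩: (-0.9947)(-0.5259 - 0.3036i)(0.9216) = (0.4821 + 0.2783i)
|111⟩: (-0.9947)(-0.5259 - 0.3036i)(0.388) = (0.203 + 0.1172i)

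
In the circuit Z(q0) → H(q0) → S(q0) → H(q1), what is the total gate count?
4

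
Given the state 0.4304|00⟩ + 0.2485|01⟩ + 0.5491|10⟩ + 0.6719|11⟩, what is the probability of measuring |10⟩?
0.3015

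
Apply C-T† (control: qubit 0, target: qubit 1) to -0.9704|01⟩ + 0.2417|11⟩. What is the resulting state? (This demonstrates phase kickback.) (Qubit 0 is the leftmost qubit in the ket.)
-0.9704|01⟩ + (0.1709 - 0.1709i)|11⟩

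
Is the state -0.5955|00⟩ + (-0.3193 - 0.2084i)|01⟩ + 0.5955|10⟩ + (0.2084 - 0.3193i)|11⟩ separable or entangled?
Entangled

Writing the state as a|00⟩ + b|01⟩ + c|10⟩ + d|11⟩, it is a product state iff ad − bc = 0.
Here (a, b, c, d) = (-0.5955, (-0.3193 - 0.2084i), 0.5955, (0.2084 - 0.3193i)): ad − bc = (-0.5955)(0.2084 - 0.3193i) − (-0.3193 - 0.2084i)(0.5955) = (0.06604 + 0.3142i) ≠ 0, so the state is entangled.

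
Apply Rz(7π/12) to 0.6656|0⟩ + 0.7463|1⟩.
(0.4052 - 0.5281i)|0⟩ + (0.4543 + 0.5921i)|1⟩

Rz(7π/12) = [[e^(−iθ/2), 0], [0, e^(iθ/2)]] with e^(±iθ/2) = cos(θ/2) ± i·sin(θ/2); θ = 7π/12, cos(θ/2) ≈ 0.608761, sin(θ/2) ≈ 0.793353.
With a = amp(|0⟩) = 0.6656 and b = amp(|1⟩) = 0.7463:
new amp(|0⟩) = (0.608761 - 0.793353i)·a = (0.4052 - 0.5281i)
new amp(|1⟩) = (0.608761 + 0.793353i)·b = (0.4543 + 0.5921i)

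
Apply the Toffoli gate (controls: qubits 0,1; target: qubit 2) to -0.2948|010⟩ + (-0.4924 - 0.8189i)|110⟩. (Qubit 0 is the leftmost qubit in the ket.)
-0.2948|010⟩ + (-0.4924 - 0.8189i)|111⟩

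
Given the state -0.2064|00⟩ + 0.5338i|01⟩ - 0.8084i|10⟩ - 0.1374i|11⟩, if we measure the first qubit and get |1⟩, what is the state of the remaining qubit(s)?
-0.9859i|0⟩ - 0.1676i|1⟩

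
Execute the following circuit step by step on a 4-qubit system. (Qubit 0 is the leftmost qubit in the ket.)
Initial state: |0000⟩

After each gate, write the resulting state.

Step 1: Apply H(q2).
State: 1/√2|0000⟩ + 1/√2|0010⟩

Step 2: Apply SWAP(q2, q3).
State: 1/√2|0000⟩ + 1/√2|0001⟩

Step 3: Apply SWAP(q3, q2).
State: 1/√2|0000⟩ + 1/√2|0010⟩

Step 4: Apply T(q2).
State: 1/√2|0000⟩ + (1/2 + (1/2)i)|0010⟩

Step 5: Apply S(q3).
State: 1/√2|0000⟩ + (1/2 + (1/2)i)|0010⟩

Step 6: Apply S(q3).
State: 1/√2|0000⟩ + (1/2 + (1/2)i)|0010⟩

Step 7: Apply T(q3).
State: 1/√2|0000⟩ + (1/2 + (1/2)i)|0010⟩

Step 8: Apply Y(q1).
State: (1/√2)i|0100⟩ + (-1/2 + (1/2)i)|0110⟩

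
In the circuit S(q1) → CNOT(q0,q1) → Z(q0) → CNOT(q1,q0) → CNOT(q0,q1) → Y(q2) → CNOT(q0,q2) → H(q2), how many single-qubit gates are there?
4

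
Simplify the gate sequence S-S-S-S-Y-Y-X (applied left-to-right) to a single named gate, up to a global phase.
X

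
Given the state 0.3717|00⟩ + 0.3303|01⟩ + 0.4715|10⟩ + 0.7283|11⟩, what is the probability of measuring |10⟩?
0.2223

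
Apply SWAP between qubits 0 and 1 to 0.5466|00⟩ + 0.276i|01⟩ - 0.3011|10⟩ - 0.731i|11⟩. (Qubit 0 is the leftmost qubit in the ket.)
0.5466|00⟩ - 0.3011|01⟩ + 0.276i|10⟩ - 0.731i|11⟩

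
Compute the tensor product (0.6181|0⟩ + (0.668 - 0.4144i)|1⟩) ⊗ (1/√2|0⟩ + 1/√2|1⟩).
0.4371|00⟩ + 0.4371|01⟩ + (0.4723 - 0.293i)|10⟩ + (0.4723 - 0.293i)|11⟩

amp(|b₁b₂…⟩) = product of the factor amplitudes for bits b₁, b₂, …; only kets whose every factor amplitude is nonzero survive.
|00⟩: (0.6181)(1/√2) = 0.4371
|01⟩: (0.6181)(1/√2) = 0.4371
|10⟩: (0.668 - 0.4144i)(1/√2) = (0.4723 - 0.293i)
|11⟩: (0.668 - 0.4144i)(1/√2) = (0.4723 - 0.293i)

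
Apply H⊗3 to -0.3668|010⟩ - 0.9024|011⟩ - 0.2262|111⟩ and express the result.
-0.5287|000⟩ + 0.2693|001⟩ + 0.5287|010⟩ - 0.2693|011⟩ - 0.3688|100⟩ + 0.1094|101⟩ + 0.3688|110⟩ - 0.1094|111⟩

H⊗3 gives amp(|y⟩) = (1/2√2) Σ_x (−1)^(x·y) amp(|x⟩), where x·y is the number of positions in which both x and y have a 1.
|000⟩: (-0.3668 - 0.9024 - 0.2262)/(2√2) = -0.5287
|001⟩: (-0.3668 + 0.9024 + 0.2262)/(2√2) = 0.2693
|010⟩: (0.3668 + 0.9024 + 0.2262)/(2√2) = 0.5287
|011⟩: (0.3668 - 0.9024 - 0.2262)/(2√2) = -0.2693
|100⟩: (-0.3668 - 0.9024 + 0.2262)/(2√2) = -0.3688
|101⟩: (-0.3668 + 0.9024 - 0.2262)/(2√2) = 0.1094
|110⟩: (0.3668 + 0.9024 - 0.2262)/(2√2) = 0.3688
|111⟩: (0.3668 - 0.9024 + 0.2262)/(2√2) = -0.1094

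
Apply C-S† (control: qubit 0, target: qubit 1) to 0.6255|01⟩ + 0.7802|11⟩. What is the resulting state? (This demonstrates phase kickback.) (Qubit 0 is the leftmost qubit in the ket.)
0.6255|01⟩ - 0.7802i|11⟩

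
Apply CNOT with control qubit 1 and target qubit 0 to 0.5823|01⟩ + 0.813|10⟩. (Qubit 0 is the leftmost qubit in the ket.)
0.813|10⟩ + 0.5823|11⟩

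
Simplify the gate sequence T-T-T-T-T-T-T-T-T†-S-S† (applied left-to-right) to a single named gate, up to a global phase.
T†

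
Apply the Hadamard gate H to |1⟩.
1/√2|0⟩ - 1/√2|1⟩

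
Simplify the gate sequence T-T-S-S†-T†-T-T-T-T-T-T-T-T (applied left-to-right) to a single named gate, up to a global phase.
T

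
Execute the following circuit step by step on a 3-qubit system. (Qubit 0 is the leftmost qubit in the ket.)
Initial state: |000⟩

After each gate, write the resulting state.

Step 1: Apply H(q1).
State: 1/√2|000⟩ + 1/√2|010⟩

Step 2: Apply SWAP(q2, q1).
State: 1/√2|000⟩ + 1/√2|001⟩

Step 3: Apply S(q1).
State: 1/√2|000⟩ + 1/√2|001⟩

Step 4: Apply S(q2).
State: 1/√2|000⟩ + (1/√2)i|001⟩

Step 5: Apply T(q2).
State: 1/√2|000⟩ + (-1/2 + (1/2)i)|001⟩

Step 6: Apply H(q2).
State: (0.1464 + (1/√8)i)|000⟩ + (0.8536 - (1/√8)i)|001⟩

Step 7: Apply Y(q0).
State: (-1/√8 + 0.1464i)|100⟩ + (1/√8 + 0.8536i)|101⟩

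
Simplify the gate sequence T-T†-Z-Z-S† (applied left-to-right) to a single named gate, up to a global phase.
S†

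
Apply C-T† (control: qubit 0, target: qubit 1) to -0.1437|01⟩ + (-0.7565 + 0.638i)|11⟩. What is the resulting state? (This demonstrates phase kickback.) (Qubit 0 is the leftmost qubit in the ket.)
-0.1437|01⟩ + (-0.08379 + 0.9861i)|11⟩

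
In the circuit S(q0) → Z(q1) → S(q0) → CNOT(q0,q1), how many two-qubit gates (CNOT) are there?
1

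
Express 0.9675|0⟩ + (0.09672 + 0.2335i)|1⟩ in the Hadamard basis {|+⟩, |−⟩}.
(0.7525 + 0.1651i)|+⟩ + (0.6157 - 0.1651i)|−⟩

With |ψ⟩ = α|0⟩ + β|1⟩, the Hadamard-basis coefficients are ⟨+|ψ⟩ = (α + β)/√2 and ⟨−|ψ⟩ = (α − β)/√2.
Here α = 0.9675, β = (0.09672 + 0.2335i): (α + β)/√2 = (0.7525 + 0.1651i), (α − β)/√2 = (0.6157 - 0.1651i).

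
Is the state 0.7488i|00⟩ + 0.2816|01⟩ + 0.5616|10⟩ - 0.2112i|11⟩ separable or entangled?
Separable

Writing the state as a|00⟩ + b|01⟩ + c|10⟩ + d|11⟩, it is a product state iff ad − bc = 0.
Here (a, b, c, d) = (0.7488i, 0.2816, 0.5616, -0.2112i): ad − bc = (0.7488i)(-0.2112i) − (0.2816)(0.5616) = 0, so the state is separable.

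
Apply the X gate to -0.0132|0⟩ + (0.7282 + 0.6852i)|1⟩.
(0.7282 + 0.6852i)|0⟩ - 0.0132|1⟩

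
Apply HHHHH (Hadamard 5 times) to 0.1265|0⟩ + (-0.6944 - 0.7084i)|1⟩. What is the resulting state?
(-0.4016 - 0.5009i)|0⟩ + (0.5805 + 0.5009i)|1⟩

H² = I, so H^5 = H: a single Hadamard. With (a, b) = (0.1265, (-0.6944 - 0.7084i)), H gives ((a + b)/√2, (a − b)/√2) = ((-0.4016 - 0.5009i), (0.5805 + 0.5009i)).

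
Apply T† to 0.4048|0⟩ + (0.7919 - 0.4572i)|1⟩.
0.4048|0⟩ + (0.2367 - 0.8832i)|1⟩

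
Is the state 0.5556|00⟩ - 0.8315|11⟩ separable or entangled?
Entangled

Writing the state as a|00⟩ + b|01⟩ + c|10⟩ + d|11⟩, it is a product state iff ad − bc = 0.
Here (a, b, c, d) = (0.5556, 0, 0, -0.8315): ad − bc = (0.5556)(-0.8315) − (0)(0) = -0.462 ≠ 0, so the state is entangled.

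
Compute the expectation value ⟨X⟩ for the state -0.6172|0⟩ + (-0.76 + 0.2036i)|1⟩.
0.9381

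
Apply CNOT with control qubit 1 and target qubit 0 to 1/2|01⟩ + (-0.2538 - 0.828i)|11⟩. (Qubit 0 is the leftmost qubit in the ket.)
(-0.2538 - 0.828i)|01⟩ + 1/2|11⟩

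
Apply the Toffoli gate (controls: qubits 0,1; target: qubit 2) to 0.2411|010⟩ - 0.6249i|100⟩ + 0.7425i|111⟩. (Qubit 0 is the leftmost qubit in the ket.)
0.2411|010⟩ - 0.6249i|100⟩ + 0.7425i|110⟩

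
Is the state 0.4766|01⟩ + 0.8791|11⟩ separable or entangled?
Separable

Writing the state as a|00⟩ + b|01⟩ + c|10⟩ + d|11⟩, it is a product state iff ad − bc = 0.
Here (a, b, c, d) = (0, 0.4766, 0, 0.8791): ad − bc = (0)(0.8791) − (0.4766)(0) = 0, so the state is separable.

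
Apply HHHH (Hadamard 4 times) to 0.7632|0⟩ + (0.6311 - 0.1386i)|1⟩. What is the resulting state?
0.7632|0⟩ + (0.6311 - 0.1386i)|1⟩

H² = I, so an even number of Hadamards cancels: H^4 = I and the state is unchanged.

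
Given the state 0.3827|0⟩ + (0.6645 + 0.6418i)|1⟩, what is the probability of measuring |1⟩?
0.8535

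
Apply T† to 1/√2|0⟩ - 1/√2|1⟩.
1/√2|0⟩ + (-1/2 + (1/2)i)|1⟩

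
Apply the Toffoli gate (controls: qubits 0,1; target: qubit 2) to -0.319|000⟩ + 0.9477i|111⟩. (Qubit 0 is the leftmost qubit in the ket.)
-0.319|000⟩ + 0.9477i|110⟩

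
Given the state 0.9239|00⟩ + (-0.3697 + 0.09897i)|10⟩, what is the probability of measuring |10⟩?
0.1465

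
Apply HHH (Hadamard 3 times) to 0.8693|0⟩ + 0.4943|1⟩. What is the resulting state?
0.9642|0⟩ + 0.2652|1⟩

H² = I, so H^3 = H: a single Hadamard. With (a, b) = (0.8693, 0.4943), H gives ((a + b)/√2, (a − b)/√2) = (0.9642, 0.2652).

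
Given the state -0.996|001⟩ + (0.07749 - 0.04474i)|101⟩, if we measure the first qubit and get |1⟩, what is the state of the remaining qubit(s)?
(0.866 - 0.5i)|01⟩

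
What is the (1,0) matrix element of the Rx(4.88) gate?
-0.6454i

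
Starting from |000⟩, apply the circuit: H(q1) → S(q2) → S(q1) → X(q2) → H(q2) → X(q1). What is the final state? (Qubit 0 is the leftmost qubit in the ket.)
(1/2)i|000⟩ - (1/2)i|001⟩ + 1/2|010⟩ - 1/2|011⟩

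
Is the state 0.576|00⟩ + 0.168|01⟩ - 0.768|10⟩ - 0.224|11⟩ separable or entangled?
Separable

Writing the state as a|00⟩ + b|01⟩ + c|10⟩ + d|11⟩, it is a product state iff ad − bc = 0.
Here (a, b, c, d) = (0.576, 0.168, -0.768, -0.224): ad − bc = (0.576)(-0.224) − (0.168)(-0.768) = 0, so the state is separable.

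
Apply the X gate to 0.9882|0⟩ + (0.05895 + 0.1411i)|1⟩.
(0.05895 + 0.1411i)|0⟩ + 0.9882|1⟩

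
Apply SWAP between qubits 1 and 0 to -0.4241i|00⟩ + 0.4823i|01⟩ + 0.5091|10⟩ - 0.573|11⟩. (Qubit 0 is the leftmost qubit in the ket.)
-0.4241i|00⟩ + 0.5091|01⟩ + 0.4823i|10⟩ - 0.573|11⟩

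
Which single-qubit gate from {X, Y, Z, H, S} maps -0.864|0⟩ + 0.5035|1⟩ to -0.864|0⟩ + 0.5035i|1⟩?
S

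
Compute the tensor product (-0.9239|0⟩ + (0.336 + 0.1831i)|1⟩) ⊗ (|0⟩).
-0.9239|00⟩ + (0.336 + 0.1831i)|10⟩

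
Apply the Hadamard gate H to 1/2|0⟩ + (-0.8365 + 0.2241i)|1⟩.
(-0.2379 + 0.1585i)|0⟩ + (0.945 - 0.1585i)|1⟩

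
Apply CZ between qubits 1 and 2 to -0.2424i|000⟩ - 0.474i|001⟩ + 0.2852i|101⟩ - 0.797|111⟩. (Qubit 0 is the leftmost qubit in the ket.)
-0.2424i|000⟩ - 0.474i|001⟩ + 0.2852i|101⟩ + 0.797|111⟩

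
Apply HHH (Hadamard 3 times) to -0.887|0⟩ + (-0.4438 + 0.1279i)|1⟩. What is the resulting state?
(-0.941 + 0.09044i)|0⟩ + (-0.3134 - 0.09044i)|1⟩

H² = I, so H^3 = H: a single Hadamard. With (a, b) = (-0.887, (-0.4438 + 0.1279i)), H gives ((a + b)/√2, (a − b)/√2) = ((-0.941 + 0.09044i), (-0.3134 - 0.09044i)).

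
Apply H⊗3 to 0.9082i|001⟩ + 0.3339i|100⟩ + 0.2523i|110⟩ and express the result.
0.5284i|000⟩ - 0.1138i|001⟩ + 0.3499i|010⟩ - 0.2922i|011⟩ + 0.1138i|100⟩ - 0.5284i|101⟩ + 0.2922i|110⟩ - 0.3499i|111⟩

H⊗3 gives amp(|y⟩) = (1/2√2) Σ_x (−1)^(x·y) amp(|x⟩), where x·y is the number of positions in which both x and y have a 1.
|000⟩: (0.9082i + 0.3339i + 0.2523i)/(2√2) = 0.5284i
|001⟩: (-0.9082i + 0.3339i + 0.2523i)/(2√2) = -0.1138i
|010⟩: (0.9082i + 0.3339i - 0.2523i)/(2√2) = 0.3499i
|011⟩: (-0.9082i + 0.3339i - 0.2523i)/(2√2) = -0.2922i
|100⟩: (0.9082i - 0.3339i - 0.2523i)/(2√2) = 0.1138i
|101⟩: (-0.9082i - 0.3339i - 0.2523i)/(2√2) = -0.5284i
|110⟩: (0.9082i - 0.3339i + 0.2523i)/(2√2) = 0.2922i
|111⟩: (-0.9082i - 0.3339i + 0.2523i)/(2√2) = -0.3499i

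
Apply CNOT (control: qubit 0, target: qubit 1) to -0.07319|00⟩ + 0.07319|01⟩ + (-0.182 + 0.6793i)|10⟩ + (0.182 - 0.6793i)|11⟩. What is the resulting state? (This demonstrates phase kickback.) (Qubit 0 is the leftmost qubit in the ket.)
-0.07319|00⟩ + 0.07319|01⟩ + (0.182 - 0.6793i)|10⟩ + (-0.182 + 0.6793i)|11⟩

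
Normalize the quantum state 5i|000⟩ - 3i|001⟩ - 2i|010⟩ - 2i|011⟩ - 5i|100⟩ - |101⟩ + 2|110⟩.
0.5893i|000⟩ - (1/√8)i|001⟩ - 0.2357i|010⟩ - 0.2357i|011⟩ - 0.5893i|100⟩ - 0.1179|101⟩ + 0.2357|110⟩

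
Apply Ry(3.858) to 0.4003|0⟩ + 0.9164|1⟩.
-0.9986|0⟩ + 0.05361|1⟩

Ry(3.858) = [[cos(θ/2), −sin(θ/2)], [sin(θ/2), cos(θ/2)]]; θ = 3.858, cos(θ/2) ≈ -0.350592, sin(θ/2) ≈ 0.936528.
With a = amp(|0⟩) = 0.4003 and b = amp(|1⟩) = 0.9164:
new amp(|0⟩) = (-0.350592)·a + (-0.936528)·b = -0.9986
new amp(|1⟩) = (0.936528)·a + (-0.350592)·b = 0.05361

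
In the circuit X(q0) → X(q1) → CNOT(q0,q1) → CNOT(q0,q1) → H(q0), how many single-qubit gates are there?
3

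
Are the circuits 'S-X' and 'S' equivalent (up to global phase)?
No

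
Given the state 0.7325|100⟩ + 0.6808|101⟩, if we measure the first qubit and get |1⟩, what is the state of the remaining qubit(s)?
0.7325|00⟩ + 0.6808|01⟩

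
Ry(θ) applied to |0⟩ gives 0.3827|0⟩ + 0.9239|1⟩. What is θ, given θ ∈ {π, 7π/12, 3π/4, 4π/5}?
3π/4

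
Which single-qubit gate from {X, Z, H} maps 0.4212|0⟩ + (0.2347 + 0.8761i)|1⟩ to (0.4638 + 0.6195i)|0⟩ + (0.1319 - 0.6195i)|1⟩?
H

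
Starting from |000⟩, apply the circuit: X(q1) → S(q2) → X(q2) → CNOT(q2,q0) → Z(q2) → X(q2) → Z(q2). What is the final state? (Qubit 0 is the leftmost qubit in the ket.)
-|110⟩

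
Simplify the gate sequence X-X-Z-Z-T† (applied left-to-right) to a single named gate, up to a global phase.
T†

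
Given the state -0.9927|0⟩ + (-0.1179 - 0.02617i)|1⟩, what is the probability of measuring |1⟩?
0.01459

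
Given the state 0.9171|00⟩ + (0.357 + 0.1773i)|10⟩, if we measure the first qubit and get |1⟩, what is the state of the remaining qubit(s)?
(0.8956 + 0.4448i)|0⟩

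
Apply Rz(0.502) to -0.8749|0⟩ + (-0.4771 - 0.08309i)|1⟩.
(-0.8475 + 0.2173i)|0⟩ + (-0.4415 - 0.199i)|1⟩

Rz(0.502) = [[e^(−iθ/2), 0], [0, e^(iθ/2)]] with e^(±iθ/2) = cos(θ/2) ± i·sin(θ/2); θ = 0.502, cos(θ/2) ≈ 0.968665, sin(θ/2) ≈ 0.248373.
With a = amp(|0⟩) = -0.8749 and b = amp(|1⟩) = (-0.4771 - 0.08309i):
new amp(|0⟩) = (0.968665 - 0.248373i)·a = (-0.8475 + 0.2173i)
new amp(|1⟩) = (0.968665 + 0.248373i)·b = (-0.4415 - 0.199i)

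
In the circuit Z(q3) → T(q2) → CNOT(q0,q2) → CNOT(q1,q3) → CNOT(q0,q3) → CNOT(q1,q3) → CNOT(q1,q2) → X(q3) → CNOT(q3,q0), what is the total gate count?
9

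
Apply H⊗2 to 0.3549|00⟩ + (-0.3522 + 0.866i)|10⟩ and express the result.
(0.00135 + 0.433i)|00⟩ + (0.00135 + 0.433i)|01⟩ + (0.3536 - 0.433i)|10⟩ + (0.3536 - 0.433i)|11⟩

H⊗2 gives amp(|y⟩) = (1/2) Σ_x (−1)^(x·y) amp(|x⟩), where x·y is the number of positions in which both x and y have a 1.
|00⟩: (0.3549 + (-0.3522 + 0.866i))/2 = (0.00135 + 0.433i)
|01⟩: (0.3549 + (-0.3522 + 0.866i))/2 = (0.00135 + 0.433i)
|10⟩: (0.3549 - (-0.3522 + 0.866i))/2 = (0.3536 - 0.433i)
|11⟩: (0.3549 - (-0.3522 + 0.866i))/2 = (0.3536 - 0.433i)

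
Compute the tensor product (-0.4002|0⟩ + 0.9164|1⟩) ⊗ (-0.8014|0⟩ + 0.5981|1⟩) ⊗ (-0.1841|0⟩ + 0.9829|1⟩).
-0.05904|000⟩ + 0.3152|001⟩ + 0.04407|010⟩ - 0.2353|011⟩ + 0.1352|100⟩ - 0.7218|101⟩ - 0.1009|110⟩ + 0.5387|111⟩

amp(|b₁b₂…⟩) = product of the factor amplitudes for bits b₁, b₂, …; only kets whose every factor amplitude is nonzero survive.
|000⟩: (-0.4002)(-0.8014)(-0.1841) = -0.05904
|001⟩: (-0.4002)(-0.8014)(0.9829) = 0.3152
|010⟩: (-0.4002)(0.5981)(-0.1841) = 0.04407
|011⟩: (-0.4002)(0.5981)(0.9829) = -0.2353
|100⟩: (0.9164)(-0.8014)(-0.1841) = 0.1352
|101⟩: (0.9164)(-0.8014)(0.9829) = -0.7218
|110⟩: (0.9164)(0.5981)(-0.1841) = -0.1009
|111⟩: (0.9164)(0.5981)(0.9829) = 0.5387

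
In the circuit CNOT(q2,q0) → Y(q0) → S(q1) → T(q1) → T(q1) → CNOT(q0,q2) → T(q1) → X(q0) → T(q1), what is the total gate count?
9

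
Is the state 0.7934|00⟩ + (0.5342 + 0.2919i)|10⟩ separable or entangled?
Separable

Writing the state as a|00⟩ + b|01⟩ + c|10⟩ + d|11⟩, it is a product state iff ad − bc = 0.
Here (a, b, c, d) = (0.7934, 0, (0.5342 + 0.2919i), 0): ad − bc = (0.7934)(0) − (0)(0.5342 + 0.2919i) = 0, so the state is separable.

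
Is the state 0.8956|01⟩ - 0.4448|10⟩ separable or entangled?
Entangled

Writing the state as a|00⟩ + b|01⟩ + c|10⟩ + d|11⟩, it is a product state iff ad − bc = 0.
Here (a, b, c, d) = (0, 0.8956, -0.4448, 0): ad − bc = (0)(0) − (0.8956)(-0.4448) = 0.3984 ≠ 0, so the state is entangled.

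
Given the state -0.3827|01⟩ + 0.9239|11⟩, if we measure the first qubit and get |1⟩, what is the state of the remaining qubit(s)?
|1⟩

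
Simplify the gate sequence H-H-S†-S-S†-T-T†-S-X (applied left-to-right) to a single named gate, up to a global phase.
X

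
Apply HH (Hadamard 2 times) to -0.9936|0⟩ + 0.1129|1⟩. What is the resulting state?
-0.9936|0⟩ + 0.1129|1⟩

H² = I, so an even number of Hadamards cancels: H^2 = I and the state is unchanged.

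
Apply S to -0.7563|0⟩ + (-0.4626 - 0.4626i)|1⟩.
-0.7563|0⟩ + (0.4626 - 0.4626i)|1⟩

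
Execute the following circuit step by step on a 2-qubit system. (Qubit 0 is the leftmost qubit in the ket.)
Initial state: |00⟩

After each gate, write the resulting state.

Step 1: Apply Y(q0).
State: i|10⟩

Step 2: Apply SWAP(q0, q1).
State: i|01⟩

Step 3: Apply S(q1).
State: -|01⟩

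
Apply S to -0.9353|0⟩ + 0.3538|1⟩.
-0.9353|0⟩ + 0.3538i|1⟩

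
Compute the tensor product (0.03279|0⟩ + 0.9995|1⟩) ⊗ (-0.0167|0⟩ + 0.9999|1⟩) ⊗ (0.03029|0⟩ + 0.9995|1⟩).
-0.00001659|000⟩ - 0.0005473|001⟩ + 0.0009931|010⟩ + 0.03277|011⟩ - 0.0005056|100⟩ - 0.01668|101⟩ + 0.03027|110⟩ + 0.9989|111⟩

amp(|b₁b₂…⟩) = product of the factor amplitudes for bits b₁, b₂, …; only kets whose every factor amplitude is nonzero survive.
|000⟩: (0.03279)(-0.0167)(0.03029) = -0.00001659
|001⟩: (0.03279)(-0.0167)(0.9995) = -0.0005473
|010⟩: (0.03279)(0.9999)(0.03029) = 0.0009931
|011⟩: (0.03279)(0.9999)(0.9995) = 0.03277
|100⟩: (0.9995)(-0.0167)(0.03029) = -0.0005056
|101⟩: (0.9995)(-0.0167)(0.9995) = -0.01668
|110⟩: (0.9995)(0.9999)(0.03029) = 0.03027
|111⟩: (0.9995)(0.9999)(0.9995) = 0.9989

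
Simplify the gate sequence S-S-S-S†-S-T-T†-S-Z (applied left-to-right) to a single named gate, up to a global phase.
Z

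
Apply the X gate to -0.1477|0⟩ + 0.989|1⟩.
0.989|0⟩ - 0.1477|1⟩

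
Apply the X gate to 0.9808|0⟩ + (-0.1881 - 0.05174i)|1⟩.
(-0.1881 - 0.05174i)|0⟩ + 0.9808|1⟩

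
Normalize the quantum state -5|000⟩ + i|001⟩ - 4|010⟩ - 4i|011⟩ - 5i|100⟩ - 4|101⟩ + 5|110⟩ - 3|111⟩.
-0.4336|000⟩ + 0.08671i|001⟩ - 0.3468|010⟩ - 0.3468i|011⟩ - 0.4336i|100⟩ - 0.3468|101⟩ + 0.4336|110⟩ - 0.2601|111⟩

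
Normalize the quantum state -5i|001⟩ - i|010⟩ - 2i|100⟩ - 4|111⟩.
-0.7372i|001⟩ - 0.1474i|010⟩ - 0.2949i|100⟩ - 0.5898|111⟩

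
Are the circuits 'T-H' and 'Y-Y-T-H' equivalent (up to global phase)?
Yes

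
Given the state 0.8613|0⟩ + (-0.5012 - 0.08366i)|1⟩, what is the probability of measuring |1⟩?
0.2582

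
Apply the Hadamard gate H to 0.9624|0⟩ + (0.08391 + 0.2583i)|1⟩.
(0.7399 + 0.1826i)|0⟩ + (0.6212 - 0.1826i)|1⟩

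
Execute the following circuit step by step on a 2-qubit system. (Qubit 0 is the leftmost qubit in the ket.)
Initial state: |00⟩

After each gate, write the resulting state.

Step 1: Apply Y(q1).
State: i|01⟩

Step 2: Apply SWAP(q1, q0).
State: i|10⟩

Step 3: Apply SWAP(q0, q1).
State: i|01⟩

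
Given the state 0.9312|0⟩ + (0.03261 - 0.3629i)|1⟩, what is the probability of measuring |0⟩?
0.8671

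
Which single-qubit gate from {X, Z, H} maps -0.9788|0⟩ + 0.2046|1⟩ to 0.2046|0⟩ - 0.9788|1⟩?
X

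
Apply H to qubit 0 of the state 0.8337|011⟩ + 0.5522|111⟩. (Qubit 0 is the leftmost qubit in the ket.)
0.98|011⟩ + 0.1991|111⟩

H on qubit 0 mixes each pair of kets that differ only in qubit 0: amplitudes (a, b) of (|…0…⟩, |…1…⟩) become ((a + b)/√2, (a − b)/√2). Kets absent from the input have amplitude 0.
(|011⟩, |111⟩): (a, b) = (0.8337, 0.5522) → (0.98, 0.1991)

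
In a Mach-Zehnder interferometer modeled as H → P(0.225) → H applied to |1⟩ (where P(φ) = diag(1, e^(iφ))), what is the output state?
(0.0126 - 0.1116i)|0⟩ + (0.9874 + 0.1116i)|1⟩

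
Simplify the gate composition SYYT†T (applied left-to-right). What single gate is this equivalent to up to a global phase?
S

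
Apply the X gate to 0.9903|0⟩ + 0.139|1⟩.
0.139|0⟩ + 0.9903|1⟩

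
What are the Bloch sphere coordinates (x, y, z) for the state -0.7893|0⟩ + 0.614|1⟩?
(-0.9693, 0, 0.246)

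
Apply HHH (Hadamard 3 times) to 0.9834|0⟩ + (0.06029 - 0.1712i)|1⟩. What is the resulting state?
(0.738 - 0.1211i)|0⟩ + (0.6527 + 0.1211i)|1⟩

H² = I, so H^3 = H: a single Hadamard. With (a, b) = (0.9834, (0.06029 - 0.1712i)), H gives ((a + b)/√2, (a − b)/√2) = ((0.738 - 0.1211i), (0.6527 + 0.1211i)).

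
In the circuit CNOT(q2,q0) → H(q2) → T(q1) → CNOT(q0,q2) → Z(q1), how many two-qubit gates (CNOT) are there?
2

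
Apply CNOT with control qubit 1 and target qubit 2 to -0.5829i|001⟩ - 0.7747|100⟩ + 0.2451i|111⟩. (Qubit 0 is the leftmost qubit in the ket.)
-0.5829i|001⟩ - 0.7747|100⟩ + 0.2451i|110⟩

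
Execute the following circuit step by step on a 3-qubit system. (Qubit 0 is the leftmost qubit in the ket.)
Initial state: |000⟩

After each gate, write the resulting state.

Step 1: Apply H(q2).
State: 1/√2|000⟩ + 1/√2|001⟩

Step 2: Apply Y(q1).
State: (1/√2)i|010⟩ + (1/√2)i|011⟩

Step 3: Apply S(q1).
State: -1/√2|010⟩ - 1/√2|011⟩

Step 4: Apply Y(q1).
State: (1/√2)i|000⟩ + (1/√2)i|001⟩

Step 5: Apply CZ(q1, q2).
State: (1/√2)i|000⟩ + (1/√2)i|001⟩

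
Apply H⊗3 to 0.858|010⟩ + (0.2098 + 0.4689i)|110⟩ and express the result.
(0.3775 + 0.1658i)|000⟩ + (0.3775 + 0.1658i)|001⟩ + (-0.3775 - 0.1658i)|010⟩ + (-0.3775 - 0.1658i)|011⟩ + (0.2292 - 0.1658i)|100⟩ + (0.2292 - 0.1658i)|101⟩ + (-0.2292 + 0.1658i)|110⟩ + (-0.2292 + 0.1658i)|111⟩

H⊗3 gives amp(|y⟩) = (1/2√2) Σ_x (−1)^(x·y) amp(|x⟩), where x·y is the number of positions in which both x and y have a 1.
|000⟩: (0.858 + (0.2098 + 0.4689i))/(2√2) = (0.3775 + 0.1658i)
|001⟩: (0.858 + (0.2098 + 0.4689i))/(2√2) = (0.3775 + 0.1658i)
|010⟩: (-0.858 - (0.2098 + 0.4689i))/(2√2) = (-0.3775 - 0.1658i)
|011⟩: (-0.858 - (0.2098 + 0.4689i))/(2√2) = (-0.3775 - 0.1658i)
|100⟩: (0.858 - (0.2098 + 0.4689i))/(2√2) = (0.2292 - 0.1658i)
|101⟩: (0.858 - (0.2098 + 0.4689i))/(2√2) = (0.2292 - 0.1658i)
|110⟩: (-0.858 + (0.2098 + 0.4689i))/(2√2) = (-0.2292 + 0.1658i)
|111⟩: (-0.858 + (0.2098 + 0.4689i))/(2√2) = (-0.2292 + 0.1658i)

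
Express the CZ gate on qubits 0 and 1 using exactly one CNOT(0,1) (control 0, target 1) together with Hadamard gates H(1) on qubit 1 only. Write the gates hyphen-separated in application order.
H(1)-CNOT(0,1)-H(1)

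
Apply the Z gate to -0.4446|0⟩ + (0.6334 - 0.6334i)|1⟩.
-0.4446|0⟩ + (-0.6334 + 0.6334i)|1⟩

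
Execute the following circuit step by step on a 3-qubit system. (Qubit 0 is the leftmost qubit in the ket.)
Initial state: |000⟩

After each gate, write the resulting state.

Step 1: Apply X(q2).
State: |001⟩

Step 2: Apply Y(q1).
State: i|011⟩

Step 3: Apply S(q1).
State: -|011⟩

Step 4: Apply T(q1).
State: (-1/√2 - (1/√2)i)|011⟩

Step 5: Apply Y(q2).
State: (-1/√2 + (1/√2)i)|010⟩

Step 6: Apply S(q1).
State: (-1/√2 - (1/√2)i)|010⟩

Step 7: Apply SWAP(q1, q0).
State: (-1/√2 - (1/√2)i)|100⟩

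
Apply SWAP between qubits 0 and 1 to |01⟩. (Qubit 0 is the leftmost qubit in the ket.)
|10⟩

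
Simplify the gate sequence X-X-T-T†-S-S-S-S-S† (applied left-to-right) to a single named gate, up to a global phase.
S†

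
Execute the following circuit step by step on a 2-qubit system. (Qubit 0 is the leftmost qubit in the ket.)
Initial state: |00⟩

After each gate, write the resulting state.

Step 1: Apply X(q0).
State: |10⟩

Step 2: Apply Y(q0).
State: -i|00⟩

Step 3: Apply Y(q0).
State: |10⟩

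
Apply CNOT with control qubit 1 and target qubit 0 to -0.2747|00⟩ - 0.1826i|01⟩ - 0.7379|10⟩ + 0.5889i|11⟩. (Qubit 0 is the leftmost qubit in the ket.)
-0.2747|00⟩ + 0.5889i|01⟩ - 0.7379|10⟩ - 0.1826i|11⟩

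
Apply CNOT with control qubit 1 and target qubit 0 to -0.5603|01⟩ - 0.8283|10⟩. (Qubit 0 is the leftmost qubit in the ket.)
-0.8283|10⟩ - 0.5603|11⟩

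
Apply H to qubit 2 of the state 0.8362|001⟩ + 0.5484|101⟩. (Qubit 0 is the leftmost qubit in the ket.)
0.5913|000⟩ - 0.5913|001⟩ + 0.3878|100⟩ - 0.3878|101⟩

H on qubit 2 mixes each pair of kets that differ only in qubit 2: amplitudes (a, b) of (|…0…⟩, |…1…⟩) become ((a + b)/√2, (a − b)/√2). Kets absent from the input have amplitude 0.
(|000⟩, |001⟩): (a, b) = (0, 0.8362) → (0.5913, -0.5913)
(|100⟩, |101⟩): (a, b) = (0, 0.5484) → (0.3878, -0.3878)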